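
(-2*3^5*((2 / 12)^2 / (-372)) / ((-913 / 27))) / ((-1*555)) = 81 / 41888440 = 0.00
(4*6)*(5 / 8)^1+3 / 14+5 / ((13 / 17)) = 3959 / 182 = 21.75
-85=-85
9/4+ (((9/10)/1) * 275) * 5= 1239.75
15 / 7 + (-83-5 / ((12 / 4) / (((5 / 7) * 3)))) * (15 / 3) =-3015 / 7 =-430.71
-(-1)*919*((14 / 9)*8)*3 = 102928 / 3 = 34309.33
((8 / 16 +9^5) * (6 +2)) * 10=4723960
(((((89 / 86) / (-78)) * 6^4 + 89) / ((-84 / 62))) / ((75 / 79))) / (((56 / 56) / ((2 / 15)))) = -7.44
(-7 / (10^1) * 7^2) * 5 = -171.50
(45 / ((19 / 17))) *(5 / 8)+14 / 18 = 35489 / 1368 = 25.94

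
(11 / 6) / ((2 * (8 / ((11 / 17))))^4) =161051 / 32841793536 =0.00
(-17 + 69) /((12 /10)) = 130 /3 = 43.33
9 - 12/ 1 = -3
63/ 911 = 0.07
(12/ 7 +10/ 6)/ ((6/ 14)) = 71/ 9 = 7.89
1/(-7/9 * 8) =-9/56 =-0.16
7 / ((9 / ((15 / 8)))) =35 / 24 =1.46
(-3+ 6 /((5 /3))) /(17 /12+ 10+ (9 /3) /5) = 36 /721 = 0.05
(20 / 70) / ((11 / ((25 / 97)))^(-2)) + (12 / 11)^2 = 276144338 / 529375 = 521.64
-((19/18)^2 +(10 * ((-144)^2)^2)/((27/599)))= -30907084308841/324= -95392235521.11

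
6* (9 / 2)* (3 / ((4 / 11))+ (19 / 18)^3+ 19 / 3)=91909 / 216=425.50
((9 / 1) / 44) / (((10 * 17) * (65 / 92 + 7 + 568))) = 23 / 11004950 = 0.00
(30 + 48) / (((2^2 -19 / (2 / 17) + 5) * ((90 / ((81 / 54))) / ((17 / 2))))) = -221 / 3050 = -0.07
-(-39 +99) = -60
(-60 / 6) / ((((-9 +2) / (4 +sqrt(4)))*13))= 60 / 91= 0.66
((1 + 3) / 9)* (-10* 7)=-280 / 9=-31.11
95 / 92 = 1.03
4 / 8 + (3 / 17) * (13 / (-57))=297 / 646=0.46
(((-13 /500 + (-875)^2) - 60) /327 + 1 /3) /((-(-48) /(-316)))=-15414.94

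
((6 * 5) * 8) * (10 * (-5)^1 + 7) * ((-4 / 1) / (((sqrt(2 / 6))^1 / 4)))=165120 * sqrt(3)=285996.23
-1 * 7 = -7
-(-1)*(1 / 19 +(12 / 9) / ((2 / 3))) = 39 / 19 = 2.05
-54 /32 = -27 /16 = -1.69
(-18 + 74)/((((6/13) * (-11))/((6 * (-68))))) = 49504/11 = 4500.36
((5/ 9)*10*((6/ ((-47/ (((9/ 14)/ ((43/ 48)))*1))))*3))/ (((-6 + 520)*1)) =-10800/ 3635779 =-0.00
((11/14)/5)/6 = 11/420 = 0.03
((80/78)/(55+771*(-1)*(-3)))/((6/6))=5/11544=0.00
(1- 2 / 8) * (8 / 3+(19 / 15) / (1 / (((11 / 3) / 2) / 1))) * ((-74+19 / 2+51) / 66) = -1347 / 1760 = -0.77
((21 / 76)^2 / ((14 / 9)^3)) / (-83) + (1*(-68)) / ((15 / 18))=-10953546789 / 134234240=-81.60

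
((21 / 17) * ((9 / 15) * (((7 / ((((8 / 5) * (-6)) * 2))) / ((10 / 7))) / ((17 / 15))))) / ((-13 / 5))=15435 / 240448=0.06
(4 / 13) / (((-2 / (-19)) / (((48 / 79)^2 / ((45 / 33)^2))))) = 1177088 / 2028325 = 0.58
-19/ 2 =-9.50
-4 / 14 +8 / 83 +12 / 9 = 1994 / 1743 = 1.14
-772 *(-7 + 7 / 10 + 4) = 1775.60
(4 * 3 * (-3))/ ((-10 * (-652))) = -9/ 1630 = -0.01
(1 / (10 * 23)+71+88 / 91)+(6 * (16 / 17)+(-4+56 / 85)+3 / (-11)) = 289647093 / 3913910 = 74.00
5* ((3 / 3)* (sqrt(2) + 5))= 5* sqrt(2) + 25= 32.07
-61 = -61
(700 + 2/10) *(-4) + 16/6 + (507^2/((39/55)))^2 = 131409872226.87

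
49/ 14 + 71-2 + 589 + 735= 2793/ 2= 1396.50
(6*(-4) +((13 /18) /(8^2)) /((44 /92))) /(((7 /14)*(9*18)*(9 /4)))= -303829 /2309472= -0.13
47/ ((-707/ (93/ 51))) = -1457/ 12019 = -0.12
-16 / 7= -2.29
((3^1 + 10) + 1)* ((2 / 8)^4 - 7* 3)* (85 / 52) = -3198125 / 6656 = -480.49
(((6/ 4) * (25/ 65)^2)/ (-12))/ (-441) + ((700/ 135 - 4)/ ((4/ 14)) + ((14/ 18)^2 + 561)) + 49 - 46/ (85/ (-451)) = 391724509373/ 456117480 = 858.82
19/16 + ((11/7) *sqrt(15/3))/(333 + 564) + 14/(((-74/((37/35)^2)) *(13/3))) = 11 *sqrt(5)/6279 + 41449/36400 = 1.14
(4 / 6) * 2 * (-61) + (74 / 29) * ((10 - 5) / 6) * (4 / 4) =-2297 / 29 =-79.21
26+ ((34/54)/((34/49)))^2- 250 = -223.18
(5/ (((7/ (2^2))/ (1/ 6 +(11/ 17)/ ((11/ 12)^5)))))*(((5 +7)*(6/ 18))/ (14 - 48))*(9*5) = -522566700/ 29618743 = -17.64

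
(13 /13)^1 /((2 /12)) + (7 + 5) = 18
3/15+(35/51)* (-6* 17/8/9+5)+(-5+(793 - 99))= 2116477/3060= 691.66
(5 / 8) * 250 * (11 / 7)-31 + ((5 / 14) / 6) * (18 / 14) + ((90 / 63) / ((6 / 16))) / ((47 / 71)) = 1522516 / 6909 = 220.37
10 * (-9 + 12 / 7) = -510 / 7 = -72.86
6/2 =3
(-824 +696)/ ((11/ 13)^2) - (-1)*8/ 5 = -107192/ 605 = -177.18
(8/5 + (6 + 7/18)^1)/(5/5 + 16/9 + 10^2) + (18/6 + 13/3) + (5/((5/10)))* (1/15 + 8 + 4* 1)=1184719/9250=128.08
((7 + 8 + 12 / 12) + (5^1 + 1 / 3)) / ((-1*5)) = -64 / 15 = -4.27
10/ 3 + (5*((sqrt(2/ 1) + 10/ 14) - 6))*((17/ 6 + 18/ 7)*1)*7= -41855/ 42 + 1135*sqrt(2)/ 6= -729.03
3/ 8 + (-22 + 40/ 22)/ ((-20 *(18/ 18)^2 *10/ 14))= 1.79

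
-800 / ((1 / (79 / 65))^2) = -199712 / 169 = -1181.73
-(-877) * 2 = 1754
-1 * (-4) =4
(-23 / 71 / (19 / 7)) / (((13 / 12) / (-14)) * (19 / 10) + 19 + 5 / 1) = -270480 / 54058477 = -0.01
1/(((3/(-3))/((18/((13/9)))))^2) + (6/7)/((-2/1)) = 183201/1183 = 154.86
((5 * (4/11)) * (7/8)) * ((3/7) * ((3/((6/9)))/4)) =0.77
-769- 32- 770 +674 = -897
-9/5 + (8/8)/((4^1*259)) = -9319/5180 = -1.80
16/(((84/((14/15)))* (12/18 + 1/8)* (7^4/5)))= 0.00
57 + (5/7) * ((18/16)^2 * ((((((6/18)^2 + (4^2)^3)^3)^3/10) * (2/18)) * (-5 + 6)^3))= 125755834692173807033685916193740695025537/38569862016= 3260468876969440673709822000000.00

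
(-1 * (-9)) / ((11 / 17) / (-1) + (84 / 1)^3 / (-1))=-153 / 10075979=-0.00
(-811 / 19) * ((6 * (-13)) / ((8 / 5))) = 158145 / 76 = 2080.86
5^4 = 625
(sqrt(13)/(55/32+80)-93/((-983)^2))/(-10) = 93/9662890-16 *sqrt(13)/13075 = -0.00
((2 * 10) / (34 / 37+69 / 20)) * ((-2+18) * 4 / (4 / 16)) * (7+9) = 60620800 / 3233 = 18750.63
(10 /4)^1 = 5 /2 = 2.50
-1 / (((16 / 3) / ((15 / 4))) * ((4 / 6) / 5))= -675 / 128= -5.27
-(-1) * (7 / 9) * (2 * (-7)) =-98 / 9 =-10.89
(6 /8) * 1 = 3 /4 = 0.75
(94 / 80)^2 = 2209 / 1600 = 1.38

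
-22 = -22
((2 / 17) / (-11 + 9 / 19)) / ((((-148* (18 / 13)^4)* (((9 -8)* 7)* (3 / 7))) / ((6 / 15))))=542659 / 198089712000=0.00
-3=-3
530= 530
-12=-12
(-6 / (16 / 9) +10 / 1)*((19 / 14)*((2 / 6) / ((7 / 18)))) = 3021 / 392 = 7.71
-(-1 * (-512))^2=-262144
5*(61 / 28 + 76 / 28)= 685 / 28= 24.46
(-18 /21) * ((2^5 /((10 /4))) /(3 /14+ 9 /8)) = -8.19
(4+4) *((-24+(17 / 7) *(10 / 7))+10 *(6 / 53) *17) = -26704 / 2597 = -10.28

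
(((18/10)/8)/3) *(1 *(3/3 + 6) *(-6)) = -63/20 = -3.15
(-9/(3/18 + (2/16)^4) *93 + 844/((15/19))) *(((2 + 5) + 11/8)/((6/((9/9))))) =-2033215567/369180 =-5507.38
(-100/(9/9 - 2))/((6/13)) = 650/3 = 216.67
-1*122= -122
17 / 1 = 17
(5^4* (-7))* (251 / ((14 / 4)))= -313750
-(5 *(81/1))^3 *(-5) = 332150625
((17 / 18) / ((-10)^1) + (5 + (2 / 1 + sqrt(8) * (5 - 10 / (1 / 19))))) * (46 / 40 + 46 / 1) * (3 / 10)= 1172149 / 12000 - 104673 * sqrt(2) / 20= -7303.82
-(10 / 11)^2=-100 / 121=-0.83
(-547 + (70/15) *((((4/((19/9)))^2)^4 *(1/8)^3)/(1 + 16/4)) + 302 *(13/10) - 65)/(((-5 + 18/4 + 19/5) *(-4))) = 18605255414633/1120915160706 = 16.60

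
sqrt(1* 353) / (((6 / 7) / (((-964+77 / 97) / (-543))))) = 654017* sqrt(353) / 316026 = 38.88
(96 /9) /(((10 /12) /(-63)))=-4032 /5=-806.40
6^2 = 36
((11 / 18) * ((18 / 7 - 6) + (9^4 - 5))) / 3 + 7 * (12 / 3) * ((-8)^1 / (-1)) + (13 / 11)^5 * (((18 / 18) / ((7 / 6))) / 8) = 189819015173 / 121754556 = 1559.03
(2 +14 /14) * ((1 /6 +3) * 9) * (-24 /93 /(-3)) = 228 /31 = 7.35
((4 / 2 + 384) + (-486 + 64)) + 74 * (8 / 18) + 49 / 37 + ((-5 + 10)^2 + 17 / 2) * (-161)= -3593261 / 666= -5395.29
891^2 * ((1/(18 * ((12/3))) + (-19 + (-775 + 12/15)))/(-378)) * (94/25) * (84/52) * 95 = 2499191009271/2600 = 961227311.26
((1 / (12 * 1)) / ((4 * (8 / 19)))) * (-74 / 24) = -703 / 4608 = -0.15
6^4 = 1296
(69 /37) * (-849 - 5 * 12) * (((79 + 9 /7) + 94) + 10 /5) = -77397714 /259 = -298832.87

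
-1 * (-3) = 3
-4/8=-1/2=-0.50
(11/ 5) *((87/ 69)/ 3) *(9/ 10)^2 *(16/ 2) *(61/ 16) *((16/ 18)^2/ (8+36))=0.41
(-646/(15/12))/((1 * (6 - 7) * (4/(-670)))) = -86564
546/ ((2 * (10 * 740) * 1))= 0.04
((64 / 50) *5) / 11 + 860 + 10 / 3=142546 / 165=863.92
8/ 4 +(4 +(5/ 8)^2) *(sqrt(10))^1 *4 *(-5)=2 -1405 *sqrt(10)/ 16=-275.69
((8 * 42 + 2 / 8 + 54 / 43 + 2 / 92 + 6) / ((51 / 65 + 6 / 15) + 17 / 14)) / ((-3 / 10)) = -3091713625 / 6476961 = -477.34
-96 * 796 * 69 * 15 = -79090560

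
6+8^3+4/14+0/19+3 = 3649/7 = 521.29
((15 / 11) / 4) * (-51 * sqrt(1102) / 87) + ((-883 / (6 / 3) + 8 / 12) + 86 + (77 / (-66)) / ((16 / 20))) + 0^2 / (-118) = -8551 / 24-255 * sqrt(1102) / 1276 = -362.93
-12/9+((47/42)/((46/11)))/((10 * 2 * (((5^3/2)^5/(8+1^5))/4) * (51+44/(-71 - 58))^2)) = -4196595596312857117916/3147446697235107421875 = -1.33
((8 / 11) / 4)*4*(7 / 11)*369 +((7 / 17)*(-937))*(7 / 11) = -153755 / 2057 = -74.75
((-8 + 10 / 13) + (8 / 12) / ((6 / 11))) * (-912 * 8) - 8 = 43830.36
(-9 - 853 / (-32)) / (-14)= -565 / 448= -1.26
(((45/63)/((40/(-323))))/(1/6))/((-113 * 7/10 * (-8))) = -4845/88592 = -0.05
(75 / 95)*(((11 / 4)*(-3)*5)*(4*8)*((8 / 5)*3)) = -95040 / 19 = -5002.11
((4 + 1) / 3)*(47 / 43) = 235 / 129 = 1.82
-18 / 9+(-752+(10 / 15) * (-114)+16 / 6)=-2482 / 3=-827.33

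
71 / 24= 2.96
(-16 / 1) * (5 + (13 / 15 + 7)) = -3088 / 15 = -205.87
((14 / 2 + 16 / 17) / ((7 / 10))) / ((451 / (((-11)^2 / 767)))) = 14850 / 3742193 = 0.00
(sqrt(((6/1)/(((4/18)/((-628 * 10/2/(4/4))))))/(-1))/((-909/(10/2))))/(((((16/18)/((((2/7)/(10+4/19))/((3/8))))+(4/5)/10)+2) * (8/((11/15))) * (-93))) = 0.00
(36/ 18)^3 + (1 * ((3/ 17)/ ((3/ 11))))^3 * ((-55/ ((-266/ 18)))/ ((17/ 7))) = 8.42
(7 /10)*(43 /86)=7 /20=0.35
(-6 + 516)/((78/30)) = 2550/13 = 196.15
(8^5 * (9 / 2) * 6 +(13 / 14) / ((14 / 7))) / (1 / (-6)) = -74317863 / 14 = -5308418.79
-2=-2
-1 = -1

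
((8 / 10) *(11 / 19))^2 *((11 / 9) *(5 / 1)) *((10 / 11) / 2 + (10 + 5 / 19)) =14.05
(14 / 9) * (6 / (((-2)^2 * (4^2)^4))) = 7 / 196608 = 0.00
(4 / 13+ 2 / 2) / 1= 17 / 13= 1.31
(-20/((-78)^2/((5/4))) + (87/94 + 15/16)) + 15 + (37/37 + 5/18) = 18.14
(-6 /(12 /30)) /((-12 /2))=5 /2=2.50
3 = 3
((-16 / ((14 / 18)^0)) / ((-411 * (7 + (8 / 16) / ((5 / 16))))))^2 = 6400 / 312334929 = 0.00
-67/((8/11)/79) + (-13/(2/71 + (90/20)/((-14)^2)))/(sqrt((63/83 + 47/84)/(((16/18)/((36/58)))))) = -58223/8 - 1447264 * sqrt(552531)/4059819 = -7542.86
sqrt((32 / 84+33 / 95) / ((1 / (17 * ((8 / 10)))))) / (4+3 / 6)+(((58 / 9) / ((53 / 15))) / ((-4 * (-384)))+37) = 4 * sqrt(9855699) / 17955+4518289 / 122112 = 37.70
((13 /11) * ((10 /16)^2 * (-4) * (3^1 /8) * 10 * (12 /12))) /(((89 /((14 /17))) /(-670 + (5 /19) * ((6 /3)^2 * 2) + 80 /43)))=9284559375 /217557296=42.68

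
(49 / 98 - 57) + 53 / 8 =-399 / 8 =-49.88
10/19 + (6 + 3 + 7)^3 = 4096.53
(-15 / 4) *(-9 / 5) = 27 / 4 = 6.75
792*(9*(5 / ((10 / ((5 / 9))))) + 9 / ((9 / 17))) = 15444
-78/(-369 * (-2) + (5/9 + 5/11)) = -3861/36581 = -0.11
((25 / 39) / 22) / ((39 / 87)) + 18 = 201497 / 11154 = 18.06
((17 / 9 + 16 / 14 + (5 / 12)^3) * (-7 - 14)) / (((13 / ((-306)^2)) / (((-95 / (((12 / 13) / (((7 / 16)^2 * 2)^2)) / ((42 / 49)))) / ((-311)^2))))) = 3182242855995 / 50709659648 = 62.75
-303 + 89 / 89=-302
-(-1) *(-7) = -7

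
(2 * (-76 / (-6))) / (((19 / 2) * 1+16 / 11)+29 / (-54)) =3762 / 1547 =2.43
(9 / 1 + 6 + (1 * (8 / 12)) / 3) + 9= 218 / 9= 24.22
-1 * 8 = -8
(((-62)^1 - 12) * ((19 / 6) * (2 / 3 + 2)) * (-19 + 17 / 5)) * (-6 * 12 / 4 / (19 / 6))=-277056 / 5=-55411.20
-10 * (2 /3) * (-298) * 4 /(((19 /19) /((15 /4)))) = 29800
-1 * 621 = -621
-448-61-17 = -526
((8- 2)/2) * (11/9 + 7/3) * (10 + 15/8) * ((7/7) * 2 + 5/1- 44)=-14060/3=-4686.67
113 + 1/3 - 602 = -1466/3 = -488.67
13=13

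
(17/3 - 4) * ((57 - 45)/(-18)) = -10/9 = -1.11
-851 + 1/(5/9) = -4246/5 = -849.20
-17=-17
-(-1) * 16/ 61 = 16/ 61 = 0.26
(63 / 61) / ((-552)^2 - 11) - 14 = -14.00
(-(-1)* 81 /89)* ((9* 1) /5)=729 /445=1.64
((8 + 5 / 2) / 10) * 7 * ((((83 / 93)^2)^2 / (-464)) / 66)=-2325457729 / 15272229836160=-0.00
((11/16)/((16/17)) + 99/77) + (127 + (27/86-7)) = 122.33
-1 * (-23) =23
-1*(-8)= 8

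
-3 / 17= -0.18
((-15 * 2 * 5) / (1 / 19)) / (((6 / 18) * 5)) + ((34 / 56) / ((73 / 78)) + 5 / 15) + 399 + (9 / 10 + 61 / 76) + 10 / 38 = -761992699 / 582540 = -1308.05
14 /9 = 1.56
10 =10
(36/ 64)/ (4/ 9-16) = -81/ 2240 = -0.04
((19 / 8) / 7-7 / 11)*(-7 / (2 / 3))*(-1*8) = -24.95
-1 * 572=-572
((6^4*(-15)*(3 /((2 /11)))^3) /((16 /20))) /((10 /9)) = -392971095 /4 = -98242773.75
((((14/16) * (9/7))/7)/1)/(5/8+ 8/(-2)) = -1/21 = -0.05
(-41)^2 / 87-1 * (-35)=4726 / 87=54.32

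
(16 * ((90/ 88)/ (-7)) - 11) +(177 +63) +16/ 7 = 17629/ 77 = 228.95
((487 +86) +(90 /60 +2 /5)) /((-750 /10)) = -5749 /750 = -7.67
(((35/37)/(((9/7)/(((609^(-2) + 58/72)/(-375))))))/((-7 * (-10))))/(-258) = 26557/303465430800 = 0.00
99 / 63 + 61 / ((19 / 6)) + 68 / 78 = 112591 / 5187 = 21.71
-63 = -63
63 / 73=0.86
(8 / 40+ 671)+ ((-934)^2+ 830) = 4369286 / 5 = 873857.20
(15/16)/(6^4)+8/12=4613/6912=0.67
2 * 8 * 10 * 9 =1440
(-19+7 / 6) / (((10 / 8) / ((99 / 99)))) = -214 / 15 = -14.27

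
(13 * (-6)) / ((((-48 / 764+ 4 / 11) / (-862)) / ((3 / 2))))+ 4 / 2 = 105947759 / 316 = 335277.72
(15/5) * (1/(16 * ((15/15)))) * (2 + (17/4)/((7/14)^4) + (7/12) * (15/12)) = 3395/256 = 13.26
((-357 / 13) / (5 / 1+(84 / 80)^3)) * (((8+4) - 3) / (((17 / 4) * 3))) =-2016000 / 640393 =-3.15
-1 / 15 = -0.07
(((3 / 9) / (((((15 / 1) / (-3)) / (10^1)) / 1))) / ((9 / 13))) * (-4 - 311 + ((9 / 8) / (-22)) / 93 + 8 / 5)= 111144371 / 368280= 301.79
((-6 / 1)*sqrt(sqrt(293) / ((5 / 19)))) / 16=-3.02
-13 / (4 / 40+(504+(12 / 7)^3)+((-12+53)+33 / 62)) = -691145 / 29276379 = -0.02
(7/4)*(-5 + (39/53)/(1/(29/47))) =-19817/2491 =-7.96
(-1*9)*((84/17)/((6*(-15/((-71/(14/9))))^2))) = -408321/5950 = -68.63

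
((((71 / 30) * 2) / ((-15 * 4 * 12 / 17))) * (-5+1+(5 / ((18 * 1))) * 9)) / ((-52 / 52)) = -1207 / 7200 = -0.17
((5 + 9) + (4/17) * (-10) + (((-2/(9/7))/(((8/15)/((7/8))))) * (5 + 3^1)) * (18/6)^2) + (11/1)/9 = -170.88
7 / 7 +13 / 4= 17 / 4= 4.25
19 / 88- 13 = -1125 / 88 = -12.78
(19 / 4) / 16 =0.30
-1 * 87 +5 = -82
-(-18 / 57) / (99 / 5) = 10 / 627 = 0.02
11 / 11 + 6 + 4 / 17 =123 / 17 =7.24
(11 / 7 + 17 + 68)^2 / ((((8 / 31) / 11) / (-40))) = -626137380 / 49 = -12778313.88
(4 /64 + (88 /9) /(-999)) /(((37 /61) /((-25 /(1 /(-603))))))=774793025 /591408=1310.08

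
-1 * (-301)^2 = -90601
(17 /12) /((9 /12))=1.89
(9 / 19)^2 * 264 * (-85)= -1817640 / 361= -5035.01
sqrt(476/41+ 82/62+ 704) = sqrt(1158161891)/1271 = 26.78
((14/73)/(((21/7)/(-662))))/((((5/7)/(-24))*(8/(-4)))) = -259504/365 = -710.97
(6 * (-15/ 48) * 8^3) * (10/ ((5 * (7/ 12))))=-23040/ 7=-3291.43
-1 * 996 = -996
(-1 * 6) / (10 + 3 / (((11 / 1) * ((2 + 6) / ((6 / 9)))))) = -88 / 147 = -0.60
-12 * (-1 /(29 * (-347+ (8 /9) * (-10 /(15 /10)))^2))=8748 /2633253389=0.00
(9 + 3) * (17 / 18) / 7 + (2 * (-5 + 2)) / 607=20512 / 12747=1.61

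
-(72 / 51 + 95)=-96.41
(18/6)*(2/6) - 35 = -34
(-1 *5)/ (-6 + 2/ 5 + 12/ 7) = 175/ 136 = 1.29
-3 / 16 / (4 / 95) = -285 / 64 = -4.45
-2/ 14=-1/ 7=-0.14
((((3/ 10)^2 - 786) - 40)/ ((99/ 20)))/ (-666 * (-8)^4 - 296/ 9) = 0.00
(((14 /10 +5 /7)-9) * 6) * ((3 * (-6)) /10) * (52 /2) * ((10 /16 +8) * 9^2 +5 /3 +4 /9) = 474207747 /350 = 1354879.28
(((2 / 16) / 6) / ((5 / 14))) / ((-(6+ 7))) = -0.00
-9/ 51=-3/ 17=-0.18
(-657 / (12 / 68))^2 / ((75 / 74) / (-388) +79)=397969251048 / 2268173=175458.07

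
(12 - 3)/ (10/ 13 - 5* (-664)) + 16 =230279/ 14390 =16.00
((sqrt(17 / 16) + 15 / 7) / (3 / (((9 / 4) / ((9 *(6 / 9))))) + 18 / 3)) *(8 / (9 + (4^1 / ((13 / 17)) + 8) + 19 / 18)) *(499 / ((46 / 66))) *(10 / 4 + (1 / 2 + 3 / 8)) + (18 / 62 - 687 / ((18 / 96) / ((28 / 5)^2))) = -546251108296388 / 4759292825 + 52019253 *sqrt(17) / 3509156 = -114714.57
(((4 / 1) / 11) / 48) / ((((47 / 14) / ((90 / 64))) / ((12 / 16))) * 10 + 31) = 63 / 522500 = 0.00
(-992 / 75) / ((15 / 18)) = -1984 / 125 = -15.87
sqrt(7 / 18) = sqrt(14) / 6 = 0.62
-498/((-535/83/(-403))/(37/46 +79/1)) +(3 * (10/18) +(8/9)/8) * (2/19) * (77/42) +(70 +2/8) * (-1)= -62741723562437/25249860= -2484834.51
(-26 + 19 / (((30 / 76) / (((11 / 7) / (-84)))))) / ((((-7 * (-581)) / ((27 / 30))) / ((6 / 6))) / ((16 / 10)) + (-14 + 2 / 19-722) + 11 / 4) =-0.01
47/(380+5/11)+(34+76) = 460867/4185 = 110.12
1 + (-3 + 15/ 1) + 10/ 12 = 83/ 6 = 13.83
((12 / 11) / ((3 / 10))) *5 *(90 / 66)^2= 45000 / 1331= 33.81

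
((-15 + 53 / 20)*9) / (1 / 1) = -2223 / 20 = -111.15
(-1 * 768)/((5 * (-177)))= 256/295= 0.87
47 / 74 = 0.64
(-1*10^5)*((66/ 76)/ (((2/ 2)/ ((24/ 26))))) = -19800000/ 247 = -80161.94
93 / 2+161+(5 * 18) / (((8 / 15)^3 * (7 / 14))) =178435 / 128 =1394.02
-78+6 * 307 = 1764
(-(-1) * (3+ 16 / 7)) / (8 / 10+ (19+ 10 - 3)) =185 / 938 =0.20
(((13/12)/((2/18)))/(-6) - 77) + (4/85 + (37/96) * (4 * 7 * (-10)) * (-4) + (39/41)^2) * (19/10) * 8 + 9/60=111404465971/17146200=6497.33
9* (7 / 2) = 63 / 2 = 31.50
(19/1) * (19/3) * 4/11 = 1444/33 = 43.76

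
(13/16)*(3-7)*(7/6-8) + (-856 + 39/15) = -99743/120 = -831.19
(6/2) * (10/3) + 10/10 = 11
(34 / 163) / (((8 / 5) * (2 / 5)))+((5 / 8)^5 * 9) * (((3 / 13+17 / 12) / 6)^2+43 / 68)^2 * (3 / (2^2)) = 113803199323833427775 / 175523392470103621632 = 0.65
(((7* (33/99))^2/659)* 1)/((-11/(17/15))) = -833/978615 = -0.00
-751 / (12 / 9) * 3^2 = -20277 / 4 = -5069.25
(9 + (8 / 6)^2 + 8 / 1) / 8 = 169 / 72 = 2.35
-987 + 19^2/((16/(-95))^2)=3005353/256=11739.66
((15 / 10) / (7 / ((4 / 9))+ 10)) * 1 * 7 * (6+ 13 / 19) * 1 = 5334 / 1957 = 2.73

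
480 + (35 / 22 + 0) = 10595 / 22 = 481.59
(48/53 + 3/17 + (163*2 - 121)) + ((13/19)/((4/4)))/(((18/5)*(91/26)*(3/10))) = 667362530/3235491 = 206.26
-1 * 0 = 0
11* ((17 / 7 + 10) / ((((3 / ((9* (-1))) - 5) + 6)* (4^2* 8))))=2871 / 1792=1.60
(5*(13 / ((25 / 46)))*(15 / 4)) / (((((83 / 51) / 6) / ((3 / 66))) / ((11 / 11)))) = 137241 / 1826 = 75.16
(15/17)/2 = 15/34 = 0.44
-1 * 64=-64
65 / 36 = 1.81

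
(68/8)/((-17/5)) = -5/2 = -2.50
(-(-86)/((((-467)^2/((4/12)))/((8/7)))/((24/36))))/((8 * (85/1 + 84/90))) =860/5903451141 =0.00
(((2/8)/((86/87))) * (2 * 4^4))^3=172622610432/79507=2171162.42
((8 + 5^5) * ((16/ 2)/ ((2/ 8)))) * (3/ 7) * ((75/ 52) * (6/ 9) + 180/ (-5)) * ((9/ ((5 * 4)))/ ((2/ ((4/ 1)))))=-47423016/ 35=-1354943.31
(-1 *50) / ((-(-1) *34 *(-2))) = 25 / 34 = 0.74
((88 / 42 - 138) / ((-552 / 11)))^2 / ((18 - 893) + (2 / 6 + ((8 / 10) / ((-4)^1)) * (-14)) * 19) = -111998095 / 12452033664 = -0.01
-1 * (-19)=19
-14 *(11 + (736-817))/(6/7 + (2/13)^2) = 579670/521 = 1112.61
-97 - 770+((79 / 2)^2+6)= 2797 / 4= 699.25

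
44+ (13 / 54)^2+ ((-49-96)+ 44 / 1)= -166043 / 2916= -56.94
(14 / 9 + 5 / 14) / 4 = 241 / 504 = 0.48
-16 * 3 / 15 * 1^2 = -16 / 5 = -3.20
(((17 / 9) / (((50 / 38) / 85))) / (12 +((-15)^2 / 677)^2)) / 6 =1.68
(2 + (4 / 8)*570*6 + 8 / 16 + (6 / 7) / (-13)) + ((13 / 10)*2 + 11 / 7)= 1562111 / 910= 1716.61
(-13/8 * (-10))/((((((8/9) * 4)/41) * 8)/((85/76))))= 2038725/77824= 26.20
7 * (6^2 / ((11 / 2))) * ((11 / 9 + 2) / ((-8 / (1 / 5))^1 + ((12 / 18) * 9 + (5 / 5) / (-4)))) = -4.31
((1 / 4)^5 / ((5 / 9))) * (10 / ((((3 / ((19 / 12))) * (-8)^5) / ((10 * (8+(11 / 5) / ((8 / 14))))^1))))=-4503 / 134217728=-0.00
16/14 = 8/7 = 1.14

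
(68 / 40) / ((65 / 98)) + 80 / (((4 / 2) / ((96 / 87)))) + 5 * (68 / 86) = 20529001 / 405275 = 50.65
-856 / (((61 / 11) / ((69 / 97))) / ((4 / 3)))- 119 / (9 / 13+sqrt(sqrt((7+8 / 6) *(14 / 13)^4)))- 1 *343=-2704112189738 / 5566222489- 21224840 *3^(1 / 4) *sqrt(5) / 940717- 1754298 *3^(3 / 4) *sqrt(5) / 940717+13644540 *sqrt(3) / 940717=-536.59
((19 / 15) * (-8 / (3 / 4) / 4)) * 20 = -608 / 9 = -67.56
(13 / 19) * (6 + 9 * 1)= 195 / 19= 10.26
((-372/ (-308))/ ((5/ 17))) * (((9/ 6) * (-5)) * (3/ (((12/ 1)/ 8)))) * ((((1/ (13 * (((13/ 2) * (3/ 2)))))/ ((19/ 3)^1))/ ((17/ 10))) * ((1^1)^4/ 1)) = -11160/ 247247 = -0.05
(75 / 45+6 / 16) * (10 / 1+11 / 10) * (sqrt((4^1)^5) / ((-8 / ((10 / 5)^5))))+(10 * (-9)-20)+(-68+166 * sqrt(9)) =-12904 / 5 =-2580.80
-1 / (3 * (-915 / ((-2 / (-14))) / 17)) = 0.00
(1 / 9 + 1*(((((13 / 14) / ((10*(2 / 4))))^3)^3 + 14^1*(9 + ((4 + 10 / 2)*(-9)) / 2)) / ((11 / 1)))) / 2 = -159719576410559505643 / 7990014186000000000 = -19.99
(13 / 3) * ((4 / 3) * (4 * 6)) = 416 / 3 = 138.67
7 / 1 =7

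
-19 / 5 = -3.80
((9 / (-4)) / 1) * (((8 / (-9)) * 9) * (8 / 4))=36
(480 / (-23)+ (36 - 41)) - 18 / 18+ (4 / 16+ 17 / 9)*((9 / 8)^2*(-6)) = -126921 / 2944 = -43.11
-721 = -721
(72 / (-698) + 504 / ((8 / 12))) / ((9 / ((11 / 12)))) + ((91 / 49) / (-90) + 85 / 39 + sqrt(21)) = sqrt(21) + 226230509 / 2858310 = 83.73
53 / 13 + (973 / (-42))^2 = 253081 / 468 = 540.77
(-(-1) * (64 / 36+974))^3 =677298787768 / 729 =929079269.91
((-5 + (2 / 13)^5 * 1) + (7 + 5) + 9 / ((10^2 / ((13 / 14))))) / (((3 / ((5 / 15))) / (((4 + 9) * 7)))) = 409128609 / 5712200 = 71.62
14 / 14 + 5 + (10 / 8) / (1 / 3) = 9.75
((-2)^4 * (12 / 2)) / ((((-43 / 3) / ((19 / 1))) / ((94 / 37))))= -514368 / 1591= -323.30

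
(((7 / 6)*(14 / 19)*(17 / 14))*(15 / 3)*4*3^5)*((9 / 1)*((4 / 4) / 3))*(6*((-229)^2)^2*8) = 38171251725636960 / 19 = 2009013248717734.74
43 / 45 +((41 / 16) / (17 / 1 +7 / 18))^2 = 275737933 / 282150720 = 0.98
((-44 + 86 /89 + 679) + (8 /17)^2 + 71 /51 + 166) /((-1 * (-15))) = 62006636 /1157445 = 53.57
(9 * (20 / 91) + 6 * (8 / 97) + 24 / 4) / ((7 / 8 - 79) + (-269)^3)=-598320 / 1374553654019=-0.00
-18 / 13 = -1.38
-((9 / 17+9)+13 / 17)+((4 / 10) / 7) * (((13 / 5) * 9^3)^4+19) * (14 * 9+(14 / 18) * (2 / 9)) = 80083914075064209073 / 860625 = 93053204444519.05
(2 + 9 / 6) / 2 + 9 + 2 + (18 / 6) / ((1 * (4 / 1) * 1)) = 27 / 2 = 13.50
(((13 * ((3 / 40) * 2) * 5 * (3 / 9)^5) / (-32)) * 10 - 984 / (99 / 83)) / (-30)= 47043787 / 1710720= 27.50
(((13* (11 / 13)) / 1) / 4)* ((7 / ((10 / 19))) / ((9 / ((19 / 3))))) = 27797 / 1080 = 25.74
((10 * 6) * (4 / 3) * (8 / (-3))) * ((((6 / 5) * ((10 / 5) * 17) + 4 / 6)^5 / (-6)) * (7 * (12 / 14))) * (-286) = -3408222398257504256 / 455625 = -7480323507835.40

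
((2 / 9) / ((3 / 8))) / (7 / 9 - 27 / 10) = -160 / 519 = -0.31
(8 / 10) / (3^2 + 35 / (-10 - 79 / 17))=0.12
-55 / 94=-0.59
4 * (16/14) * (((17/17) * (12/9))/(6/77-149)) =-1408/34401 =-0.04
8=8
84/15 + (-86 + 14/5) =-388/5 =-77.60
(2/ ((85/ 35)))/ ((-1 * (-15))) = 14/ 255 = 0.05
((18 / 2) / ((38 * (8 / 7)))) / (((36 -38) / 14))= -441 / 304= -1.45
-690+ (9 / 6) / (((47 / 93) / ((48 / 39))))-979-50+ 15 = -1038912 / 611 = -1700.35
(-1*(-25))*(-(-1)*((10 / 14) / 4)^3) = 3125 / 21952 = 0.14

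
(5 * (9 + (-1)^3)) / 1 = 40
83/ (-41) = -83/ 41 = -2.02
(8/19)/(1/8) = 64/19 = 3.37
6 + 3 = 9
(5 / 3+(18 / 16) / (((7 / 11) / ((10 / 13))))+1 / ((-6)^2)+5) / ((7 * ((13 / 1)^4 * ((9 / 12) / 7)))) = 26386 / 70174377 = 0.00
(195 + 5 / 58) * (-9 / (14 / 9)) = -916515 / 812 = -1128.71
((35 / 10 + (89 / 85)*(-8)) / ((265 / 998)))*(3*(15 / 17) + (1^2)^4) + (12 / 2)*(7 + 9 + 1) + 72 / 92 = 315339854 / 8807275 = 35.80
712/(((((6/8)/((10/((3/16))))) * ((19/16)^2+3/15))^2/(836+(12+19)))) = 1204031851.57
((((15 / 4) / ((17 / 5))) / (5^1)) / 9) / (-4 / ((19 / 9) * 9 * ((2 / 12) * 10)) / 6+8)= 475 / 154632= 0.00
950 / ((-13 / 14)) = -13300 / 13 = -1023.08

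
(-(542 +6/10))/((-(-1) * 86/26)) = -35269/215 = -164.04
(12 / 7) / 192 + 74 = 8289 / 112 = 74.01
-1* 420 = -420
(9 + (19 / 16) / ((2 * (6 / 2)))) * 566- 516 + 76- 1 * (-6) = 229057 / 48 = 4772.02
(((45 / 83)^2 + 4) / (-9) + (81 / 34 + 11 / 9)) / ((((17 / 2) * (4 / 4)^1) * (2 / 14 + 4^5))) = 46149691 / 128456213841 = 0.00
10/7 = 1.43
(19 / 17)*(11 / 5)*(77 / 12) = 16093 / 1020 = 15.78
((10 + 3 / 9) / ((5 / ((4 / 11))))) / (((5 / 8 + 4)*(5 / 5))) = 0.16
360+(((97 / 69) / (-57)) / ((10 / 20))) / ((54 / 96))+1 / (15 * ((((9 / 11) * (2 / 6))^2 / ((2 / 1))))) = 64016342 / 176985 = 361.70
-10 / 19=-0.53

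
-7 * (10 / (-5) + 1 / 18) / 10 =49 / 36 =1.36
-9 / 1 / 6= -1.50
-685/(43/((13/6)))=-8905/258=-34.52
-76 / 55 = -1.38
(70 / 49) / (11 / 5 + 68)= 50 / 2457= 0.02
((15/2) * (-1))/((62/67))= -1005/124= -8.10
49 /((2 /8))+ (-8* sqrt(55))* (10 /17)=196- 80* sqrt(55) /17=161.10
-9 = -9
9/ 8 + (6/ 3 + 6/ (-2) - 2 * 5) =-79/ 8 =-9.88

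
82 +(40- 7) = 115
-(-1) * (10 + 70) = 80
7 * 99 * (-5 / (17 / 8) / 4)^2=69300 / 289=239.79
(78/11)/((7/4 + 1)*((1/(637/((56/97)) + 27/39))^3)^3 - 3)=-270616709339089095621997669429310343562996311714/114491684720383848147768244715499193797056224423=-2.36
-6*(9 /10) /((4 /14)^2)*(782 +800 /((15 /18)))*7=-8066331 /10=-806633.10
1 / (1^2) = 1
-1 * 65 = -65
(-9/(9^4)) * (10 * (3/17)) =-10/4131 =-0.00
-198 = -198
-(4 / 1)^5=-1024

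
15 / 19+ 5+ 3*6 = 452 / 19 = 23.79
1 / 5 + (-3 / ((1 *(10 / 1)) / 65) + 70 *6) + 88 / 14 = 28489 / 70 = 406.99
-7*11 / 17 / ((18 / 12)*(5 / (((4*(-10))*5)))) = 6160 / 51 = 120.78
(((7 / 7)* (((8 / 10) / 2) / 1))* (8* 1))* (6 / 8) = 12 / 5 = 2.40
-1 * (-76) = 76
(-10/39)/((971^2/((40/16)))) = -25/36770799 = -0.00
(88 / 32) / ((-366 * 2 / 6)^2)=11 / 59536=0.00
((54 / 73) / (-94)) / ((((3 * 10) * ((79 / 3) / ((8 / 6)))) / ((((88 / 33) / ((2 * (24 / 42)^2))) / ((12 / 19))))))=-931 / 10841960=-0.00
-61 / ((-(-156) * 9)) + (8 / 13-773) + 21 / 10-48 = -5744663 / 7020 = -818.33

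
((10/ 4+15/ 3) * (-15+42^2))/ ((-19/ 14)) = -183645/ 19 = -9665.53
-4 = -4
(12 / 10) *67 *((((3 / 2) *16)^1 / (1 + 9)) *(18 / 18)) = 4824 / 25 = 192.96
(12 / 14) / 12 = 1 / 14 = 0.07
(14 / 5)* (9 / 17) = 126 / 85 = 1.48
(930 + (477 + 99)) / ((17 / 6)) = 9036 / 17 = 531.53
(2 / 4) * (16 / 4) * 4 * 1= 8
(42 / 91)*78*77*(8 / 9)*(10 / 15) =4928 / 3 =1642.67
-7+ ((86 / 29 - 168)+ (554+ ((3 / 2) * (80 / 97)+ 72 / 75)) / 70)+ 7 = -386654469 / 2461375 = -157.09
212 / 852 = 53 / 213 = 0.25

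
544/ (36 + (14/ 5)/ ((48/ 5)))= 13056/ 871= 14.99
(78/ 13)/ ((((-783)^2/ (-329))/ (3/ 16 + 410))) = -2159227/ 1634904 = -1.32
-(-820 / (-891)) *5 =-4100 / 891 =-4.60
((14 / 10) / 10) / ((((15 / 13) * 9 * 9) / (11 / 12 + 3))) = 4277 / 729000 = 0.01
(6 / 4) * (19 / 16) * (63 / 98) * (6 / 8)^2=4617 / 7168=0.64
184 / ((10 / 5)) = 92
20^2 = 400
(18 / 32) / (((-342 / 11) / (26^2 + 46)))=-209 / 16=-13.06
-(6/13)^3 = -216/2197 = -0.10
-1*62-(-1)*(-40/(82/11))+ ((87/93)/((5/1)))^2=-66322569/985025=-67.33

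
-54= -54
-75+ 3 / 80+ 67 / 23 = -132571 / 1840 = -72.05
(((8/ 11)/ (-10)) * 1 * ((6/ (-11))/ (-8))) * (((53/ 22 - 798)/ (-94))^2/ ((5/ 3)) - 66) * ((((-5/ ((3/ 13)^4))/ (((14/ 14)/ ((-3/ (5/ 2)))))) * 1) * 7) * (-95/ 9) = -623252227673803/ 34929326520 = -17843.24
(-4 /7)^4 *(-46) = -4.90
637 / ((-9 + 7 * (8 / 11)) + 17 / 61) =-175.46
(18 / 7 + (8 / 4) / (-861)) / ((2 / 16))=2528 / 123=20.55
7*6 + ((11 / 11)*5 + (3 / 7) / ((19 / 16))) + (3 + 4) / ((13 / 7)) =88404 / 1729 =51.13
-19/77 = -0.25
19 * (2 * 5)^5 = 1900000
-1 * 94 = -94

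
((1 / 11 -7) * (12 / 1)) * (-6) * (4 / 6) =3648 / 11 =331.64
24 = 24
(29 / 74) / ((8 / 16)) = 29 / 37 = 0.78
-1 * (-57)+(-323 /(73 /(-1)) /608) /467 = 62182001 /1090912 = 57.00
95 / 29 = 3.28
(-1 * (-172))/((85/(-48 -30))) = -13416/85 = -157.84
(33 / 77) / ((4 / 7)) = 3 / 4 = 0.75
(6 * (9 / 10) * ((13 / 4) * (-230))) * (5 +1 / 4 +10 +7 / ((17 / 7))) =-9954009 / 136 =-73191.24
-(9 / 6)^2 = -9 / 4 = -2.25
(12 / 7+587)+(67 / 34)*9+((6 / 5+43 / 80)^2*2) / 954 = 220315243199 / 363283200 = 606.46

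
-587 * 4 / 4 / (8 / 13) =-7631 / 8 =-953.88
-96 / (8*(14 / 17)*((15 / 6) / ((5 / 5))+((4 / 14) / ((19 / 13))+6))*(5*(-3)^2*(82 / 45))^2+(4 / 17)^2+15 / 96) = -16868352 / 67685004607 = -0.00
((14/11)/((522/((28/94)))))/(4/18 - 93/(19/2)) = -931/12264274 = -0.00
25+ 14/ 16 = 25.88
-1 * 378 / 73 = -378 / 73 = -5.18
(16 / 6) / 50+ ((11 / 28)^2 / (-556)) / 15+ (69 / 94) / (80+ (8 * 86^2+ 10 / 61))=0.05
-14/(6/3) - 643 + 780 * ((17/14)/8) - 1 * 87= -17321/28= -618.61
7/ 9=0.78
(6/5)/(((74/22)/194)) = 12804/185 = 69.21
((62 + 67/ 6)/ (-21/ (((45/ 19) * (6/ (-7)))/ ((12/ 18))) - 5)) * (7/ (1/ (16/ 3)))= 46095/ 32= 1440.47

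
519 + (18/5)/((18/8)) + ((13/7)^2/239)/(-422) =12864134481/24710210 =520.60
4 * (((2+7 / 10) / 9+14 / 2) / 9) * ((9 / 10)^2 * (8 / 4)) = 657 / 125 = 5.26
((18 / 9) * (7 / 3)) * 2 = 28 / 3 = 9.33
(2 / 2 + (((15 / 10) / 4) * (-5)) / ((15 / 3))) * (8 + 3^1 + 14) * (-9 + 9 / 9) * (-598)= 74750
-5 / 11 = -0.45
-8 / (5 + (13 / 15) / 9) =-135 / 86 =-1.57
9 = 9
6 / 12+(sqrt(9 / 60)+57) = sqrt(15) / 10+115 / 2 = 57.89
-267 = -267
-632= -632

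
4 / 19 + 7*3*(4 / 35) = 248 / 95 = 2.61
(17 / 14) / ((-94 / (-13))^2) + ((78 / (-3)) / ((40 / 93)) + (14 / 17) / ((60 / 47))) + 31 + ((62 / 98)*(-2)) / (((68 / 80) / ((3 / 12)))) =-6437504137 / 220811640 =-29.15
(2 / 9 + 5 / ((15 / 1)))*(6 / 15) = 2 / 9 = 0.22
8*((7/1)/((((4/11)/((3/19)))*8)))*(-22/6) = -847/76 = -11.14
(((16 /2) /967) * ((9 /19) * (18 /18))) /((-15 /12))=-288 /91865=-0.00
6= 6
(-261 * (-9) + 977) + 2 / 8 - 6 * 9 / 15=66453 / 20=3322.65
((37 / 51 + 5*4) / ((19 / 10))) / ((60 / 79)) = 83503 / 5814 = 14.36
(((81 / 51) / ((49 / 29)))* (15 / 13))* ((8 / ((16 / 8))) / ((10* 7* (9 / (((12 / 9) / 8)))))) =87 / 75803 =0.00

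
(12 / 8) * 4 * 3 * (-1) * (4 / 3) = -24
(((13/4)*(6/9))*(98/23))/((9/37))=23569/621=37.95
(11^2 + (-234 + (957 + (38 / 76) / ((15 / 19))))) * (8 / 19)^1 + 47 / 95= 101497 / 285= 356.13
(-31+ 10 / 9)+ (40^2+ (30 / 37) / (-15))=522829 / 333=1570.06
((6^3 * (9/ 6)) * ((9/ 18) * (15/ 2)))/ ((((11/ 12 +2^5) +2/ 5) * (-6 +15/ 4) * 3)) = -10800/ 1999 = -5.40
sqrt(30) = 5.48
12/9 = 4/3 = 1.33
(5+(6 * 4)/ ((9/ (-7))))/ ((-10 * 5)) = 0.27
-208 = -208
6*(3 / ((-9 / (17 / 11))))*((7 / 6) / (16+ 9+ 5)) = -119 / 990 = -0.12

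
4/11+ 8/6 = 56/33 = 1.70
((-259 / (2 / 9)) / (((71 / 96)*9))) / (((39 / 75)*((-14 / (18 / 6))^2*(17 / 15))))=-1498500 / 109837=-13.64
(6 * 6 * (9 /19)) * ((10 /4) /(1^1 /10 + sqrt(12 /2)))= -8100 /11381 + 81000 * sqrt(6) /11381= 16.72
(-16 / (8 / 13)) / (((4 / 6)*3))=-13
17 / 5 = 3.40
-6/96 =-1/16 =-0.06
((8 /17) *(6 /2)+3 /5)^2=4.05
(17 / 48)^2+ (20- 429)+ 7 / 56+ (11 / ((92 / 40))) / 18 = -2405153 / 5888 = -408.48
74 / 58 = 37 / 29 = 1.28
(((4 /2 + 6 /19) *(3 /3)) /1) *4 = 176 /19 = 9.26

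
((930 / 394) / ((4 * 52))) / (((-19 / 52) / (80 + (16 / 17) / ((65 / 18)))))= -2061996 / 827203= -2.49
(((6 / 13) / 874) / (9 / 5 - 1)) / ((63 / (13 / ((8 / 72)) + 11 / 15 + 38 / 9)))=196 / 153387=0.00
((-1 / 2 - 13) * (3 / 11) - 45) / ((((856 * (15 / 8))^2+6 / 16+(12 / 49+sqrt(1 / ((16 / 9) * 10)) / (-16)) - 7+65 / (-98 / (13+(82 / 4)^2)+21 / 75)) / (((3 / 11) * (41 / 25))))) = -370243792440778773855744 / 43822909373139798994670498195 - 3367025785865952 * sqrt(10) / 219114546865698994973352490975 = -0.00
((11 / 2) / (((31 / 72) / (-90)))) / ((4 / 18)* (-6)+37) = -106920 / 3317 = -32.23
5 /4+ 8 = 37 /4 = 9.25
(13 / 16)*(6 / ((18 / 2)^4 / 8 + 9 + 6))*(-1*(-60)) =780 / 2227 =0.35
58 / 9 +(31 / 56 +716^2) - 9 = 258377615 / 504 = 512654.00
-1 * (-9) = 9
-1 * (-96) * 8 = 768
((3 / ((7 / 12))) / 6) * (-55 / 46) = -165 / 161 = -1.02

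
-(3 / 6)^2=-1 / 4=-0.25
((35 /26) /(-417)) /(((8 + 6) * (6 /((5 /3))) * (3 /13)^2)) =-325 /270216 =-0.00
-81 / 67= -1.21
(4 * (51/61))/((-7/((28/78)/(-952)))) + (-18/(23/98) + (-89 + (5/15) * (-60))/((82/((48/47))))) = -19203062875/246025871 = -78.05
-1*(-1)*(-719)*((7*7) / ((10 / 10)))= -35231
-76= -76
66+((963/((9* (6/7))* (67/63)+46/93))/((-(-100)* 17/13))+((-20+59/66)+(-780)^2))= 1353068519149739/2223804000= 608447.74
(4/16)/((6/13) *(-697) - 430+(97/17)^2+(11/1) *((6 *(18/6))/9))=-3757/10476548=-0.00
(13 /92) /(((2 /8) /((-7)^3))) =-193.87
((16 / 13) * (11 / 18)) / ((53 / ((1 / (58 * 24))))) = 11 / 1078974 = 0.00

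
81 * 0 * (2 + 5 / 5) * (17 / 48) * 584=0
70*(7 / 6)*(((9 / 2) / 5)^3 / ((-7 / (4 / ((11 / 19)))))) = -32319 / 550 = -58.76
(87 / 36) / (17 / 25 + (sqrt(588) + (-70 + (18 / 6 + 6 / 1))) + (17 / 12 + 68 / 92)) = -6692227775 / 133073496889- 1610805000 *sqrt(3) / 133073496889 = -0.07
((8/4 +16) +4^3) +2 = 84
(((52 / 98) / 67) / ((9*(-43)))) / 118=-0.00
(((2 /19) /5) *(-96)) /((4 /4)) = -192 /95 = -2.02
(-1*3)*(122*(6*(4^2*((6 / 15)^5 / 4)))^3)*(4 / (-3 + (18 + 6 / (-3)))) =-663169794048 / 396728515625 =-1.67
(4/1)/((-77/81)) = -324/77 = -4.21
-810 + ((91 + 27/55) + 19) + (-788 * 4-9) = -212328/55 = -3860.51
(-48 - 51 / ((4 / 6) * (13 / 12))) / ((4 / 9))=-6939 / 26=-266.88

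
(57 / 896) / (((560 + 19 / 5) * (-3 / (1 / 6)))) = -95 / 15154944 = -0.00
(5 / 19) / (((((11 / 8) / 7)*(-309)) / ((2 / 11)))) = -560 / 710391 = -0.00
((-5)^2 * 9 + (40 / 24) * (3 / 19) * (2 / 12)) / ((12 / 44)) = 282205 / 342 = 825.16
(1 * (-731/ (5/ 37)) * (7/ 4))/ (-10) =189329/ 200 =946.64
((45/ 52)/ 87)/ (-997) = -0.00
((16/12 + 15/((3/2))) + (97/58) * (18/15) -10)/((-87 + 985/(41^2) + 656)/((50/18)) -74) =12212465/479145192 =0.03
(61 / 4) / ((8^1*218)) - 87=-606851 / 6976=-86.99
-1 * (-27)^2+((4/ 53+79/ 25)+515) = -210.76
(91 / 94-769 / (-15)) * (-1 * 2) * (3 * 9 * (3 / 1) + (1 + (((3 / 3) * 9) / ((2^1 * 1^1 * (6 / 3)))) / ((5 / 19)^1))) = -133381961 / 14100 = -9459.71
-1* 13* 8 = -104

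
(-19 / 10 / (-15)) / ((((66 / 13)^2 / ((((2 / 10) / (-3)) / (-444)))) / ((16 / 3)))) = 3211 / 815933250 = 0.00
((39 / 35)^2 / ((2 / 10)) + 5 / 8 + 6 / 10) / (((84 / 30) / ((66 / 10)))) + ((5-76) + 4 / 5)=-1445511 / 27440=-52.68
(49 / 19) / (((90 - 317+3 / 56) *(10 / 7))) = -9604 / 1207355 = -0.01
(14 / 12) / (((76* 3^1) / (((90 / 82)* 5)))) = 175 / 6232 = 0.03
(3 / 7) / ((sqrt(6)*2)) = sqrt(6) / 28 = 0.09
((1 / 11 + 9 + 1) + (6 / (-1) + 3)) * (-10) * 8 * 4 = -24960 / 11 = -2269.09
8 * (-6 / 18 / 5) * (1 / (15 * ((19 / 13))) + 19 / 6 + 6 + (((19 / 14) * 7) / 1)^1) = -42664 / 4275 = -9.98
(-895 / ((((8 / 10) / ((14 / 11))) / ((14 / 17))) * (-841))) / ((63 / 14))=438550 / 1415403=0.31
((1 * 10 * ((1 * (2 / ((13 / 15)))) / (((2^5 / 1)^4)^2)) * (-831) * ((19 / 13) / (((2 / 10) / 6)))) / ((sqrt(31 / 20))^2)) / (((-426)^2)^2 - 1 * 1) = -3552525 / 237135532865234912935936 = -0.00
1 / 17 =0.06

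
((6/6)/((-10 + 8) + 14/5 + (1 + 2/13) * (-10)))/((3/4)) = -130/1047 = -0.12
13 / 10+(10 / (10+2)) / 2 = 103 / 60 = 1.72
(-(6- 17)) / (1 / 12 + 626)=12 / 683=0.02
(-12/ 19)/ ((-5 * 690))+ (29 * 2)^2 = 36751702/ 10925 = 3364.00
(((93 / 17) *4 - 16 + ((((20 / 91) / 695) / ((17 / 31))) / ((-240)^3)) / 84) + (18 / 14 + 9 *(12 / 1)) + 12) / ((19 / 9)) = 7938458970623969 / 131785984512000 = 60.24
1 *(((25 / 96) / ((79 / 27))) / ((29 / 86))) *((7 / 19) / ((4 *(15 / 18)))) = 40635 / 1392928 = 0.03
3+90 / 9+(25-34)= 4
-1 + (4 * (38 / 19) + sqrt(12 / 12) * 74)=81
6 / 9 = 2 / 3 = 0.67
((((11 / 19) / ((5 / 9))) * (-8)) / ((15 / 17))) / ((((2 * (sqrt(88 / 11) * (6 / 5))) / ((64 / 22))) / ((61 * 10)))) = -33184 * sqrt(2) / 19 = -2469.96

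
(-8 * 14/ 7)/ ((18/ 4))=-32/ 9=-3.56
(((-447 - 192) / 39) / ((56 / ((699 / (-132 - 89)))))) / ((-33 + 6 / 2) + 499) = 148887 / 75456472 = 0.00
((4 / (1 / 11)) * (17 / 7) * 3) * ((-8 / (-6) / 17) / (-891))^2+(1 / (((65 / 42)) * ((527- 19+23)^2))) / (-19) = 261778586 / 110764838829645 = 0.00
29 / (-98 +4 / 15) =-435 / 1466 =-0.30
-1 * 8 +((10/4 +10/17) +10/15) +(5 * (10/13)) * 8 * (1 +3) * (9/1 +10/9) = 379501/306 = 1240.20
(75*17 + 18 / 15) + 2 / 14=44672 / 35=1276.34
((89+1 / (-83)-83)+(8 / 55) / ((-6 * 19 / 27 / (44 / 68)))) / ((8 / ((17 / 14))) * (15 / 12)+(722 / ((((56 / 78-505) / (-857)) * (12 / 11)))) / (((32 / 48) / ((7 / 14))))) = 125816407112 / 17964501955385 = 0.01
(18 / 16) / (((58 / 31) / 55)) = 15345 / 464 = 33.07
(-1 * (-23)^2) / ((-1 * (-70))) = -529 / 70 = -7.56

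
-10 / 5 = -2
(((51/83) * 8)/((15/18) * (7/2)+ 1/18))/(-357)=-288/62167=-0.00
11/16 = 0.69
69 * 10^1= 690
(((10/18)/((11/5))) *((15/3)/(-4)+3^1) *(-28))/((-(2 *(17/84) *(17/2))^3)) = 80673600/265513259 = 0.30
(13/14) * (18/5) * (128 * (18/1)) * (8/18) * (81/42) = 1617408/245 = 6601.67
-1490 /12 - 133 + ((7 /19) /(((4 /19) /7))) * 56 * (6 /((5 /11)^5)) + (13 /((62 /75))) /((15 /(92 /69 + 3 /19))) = 1169908004197 /5521875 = 211867.89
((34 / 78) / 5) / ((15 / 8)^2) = 1088 / 43875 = 0.02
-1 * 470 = -470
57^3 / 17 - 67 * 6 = 178359 / 17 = 10491.71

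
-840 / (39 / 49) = -13720 / 13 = -1055.38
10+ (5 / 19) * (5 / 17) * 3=3305 / 323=10.23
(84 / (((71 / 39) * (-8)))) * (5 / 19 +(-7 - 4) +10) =5733 / 1349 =4.25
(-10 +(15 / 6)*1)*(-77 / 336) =55 / 32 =1.72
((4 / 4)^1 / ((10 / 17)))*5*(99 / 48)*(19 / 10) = 33.31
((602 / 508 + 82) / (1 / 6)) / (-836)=-63387 / 106172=-0.60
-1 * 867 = -867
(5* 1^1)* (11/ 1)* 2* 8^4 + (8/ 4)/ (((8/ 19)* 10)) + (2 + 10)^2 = 18028179/ 40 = 450704.48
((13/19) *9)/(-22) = -117/418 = -0.28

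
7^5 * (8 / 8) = 16807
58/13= 4.46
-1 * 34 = -34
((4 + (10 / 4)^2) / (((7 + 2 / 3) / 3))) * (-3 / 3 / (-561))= 123 / 17204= 0.01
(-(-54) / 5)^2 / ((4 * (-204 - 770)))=-729 / 24350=-0.03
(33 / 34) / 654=11 / 7412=0.00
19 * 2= 38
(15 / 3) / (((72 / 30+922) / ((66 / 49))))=825 / 113239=0.01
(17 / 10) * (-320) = -544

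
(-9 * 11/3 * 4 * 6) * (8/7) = -6336/7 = -905.14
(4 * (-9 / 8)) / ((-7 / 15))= 135 / 14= 9.64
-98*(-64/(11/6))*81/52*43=32768064/143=229147.30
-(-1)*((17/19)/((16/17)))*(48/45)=289/285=1.01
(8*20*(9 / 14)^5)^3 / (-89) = -25736391511831125 / 422532974384927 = -60.91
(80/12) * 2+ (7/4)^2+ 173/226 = 93083/5424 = 17.16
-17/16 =-1.06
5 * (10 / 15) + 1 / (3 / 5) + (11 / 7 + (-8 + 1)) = -3 / 7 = -0.43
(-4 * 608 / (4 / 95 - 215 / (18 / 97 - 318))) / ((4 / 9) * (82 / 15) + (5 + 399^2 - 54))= -120192206400 / 5652220261547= -0.02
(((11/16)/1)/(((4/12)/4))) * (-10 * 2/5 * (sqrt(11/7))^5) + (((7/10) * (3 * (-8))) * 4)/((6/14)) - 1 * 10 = -834/5 - 3993 * sqrt(77)/343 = -268.95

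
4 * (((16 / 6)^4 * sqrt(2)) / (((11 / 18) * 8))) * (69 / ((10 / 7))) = 329728 * sqrt(2) / 165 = 2826.10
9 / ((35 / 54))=486 / 35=13.89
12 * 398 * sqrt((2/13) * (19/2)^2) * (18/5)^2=14700528 * sqrt(26)/325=230640.86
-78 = -78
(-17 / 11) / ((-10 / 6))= 0.93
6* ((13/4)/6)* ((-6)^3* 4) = -2808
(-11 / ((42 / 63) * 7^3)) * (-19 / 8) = 0.11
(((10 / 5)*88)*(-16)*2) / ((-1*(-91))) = -5632 / 91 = -61.89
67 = 67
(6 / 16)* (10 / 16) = 15 / 64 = 0.23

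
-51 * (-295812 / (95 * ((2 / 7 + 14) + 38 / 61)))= 1073649654 / 100795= 10651.81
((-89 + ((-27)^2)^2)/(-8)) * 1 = -66419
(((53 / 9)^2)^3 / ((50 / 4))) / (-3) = -44328722258 / 39858075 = -1112.16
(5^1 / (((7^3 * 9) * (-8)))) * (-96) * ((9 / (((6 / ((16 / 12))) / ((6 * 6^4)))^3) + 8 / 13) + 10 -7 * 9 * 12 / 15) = 574946953016 / 637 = 902585483.54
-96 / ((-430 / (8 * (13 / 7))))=4992 / 1505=3.32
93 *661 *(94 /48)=963077 /8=120384.62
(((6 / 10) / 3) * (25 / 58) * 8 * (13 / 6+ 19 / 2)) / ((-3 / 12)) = -2800 / 87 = -32.18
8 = 8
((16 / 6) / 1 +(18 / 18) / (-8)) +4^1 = 157 / 24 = 6.54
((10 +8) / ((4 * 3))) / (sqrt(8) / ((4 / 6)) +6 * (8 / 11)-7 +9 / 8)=17556 / 121703 +34848 * sqrt(2) / 121703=0.55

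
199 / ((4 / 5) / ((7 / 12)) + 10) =35 / 2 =17.50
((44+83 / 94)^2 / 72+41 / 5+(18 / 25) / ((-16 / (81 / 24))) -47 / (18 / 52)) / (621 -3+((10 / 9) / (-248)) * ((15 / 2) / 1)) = -2007427847 / 12436228200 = -0.16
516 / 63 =172 / 21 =8.19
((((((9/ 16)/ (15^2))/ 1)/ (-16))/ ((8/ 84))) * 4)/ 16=-21/ 51200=-0.00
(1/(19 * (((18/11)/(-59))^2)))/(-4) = -421201/24624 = -17.11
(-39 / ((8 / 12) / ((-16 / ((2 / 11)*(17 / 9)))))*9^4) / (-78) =-229249.06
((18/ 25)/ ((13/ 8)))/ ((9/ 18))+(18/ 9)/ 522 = 75493/ 84825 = 0.89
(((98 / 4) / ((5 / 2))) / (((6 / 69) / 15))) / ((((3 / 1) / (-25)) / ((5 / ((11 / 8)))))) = -563500 / 11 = -51227.27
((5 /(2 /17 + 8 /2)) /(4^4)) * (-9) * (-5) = 765 /3584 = 0.21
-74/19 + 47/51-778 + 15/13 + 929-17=1665080/12597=132.18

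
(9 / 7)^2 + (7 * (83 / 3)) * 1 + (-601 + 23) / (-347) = 10048030 / 51009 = 196.99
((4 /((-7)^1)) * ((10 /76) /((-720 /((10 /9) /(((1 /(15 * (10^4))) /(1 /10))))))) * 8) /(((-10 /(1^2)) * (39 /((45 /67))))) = -25000 /1042587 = -0.02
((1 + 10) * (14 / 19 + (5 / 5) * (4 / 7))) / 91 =1914 / 12103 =0.16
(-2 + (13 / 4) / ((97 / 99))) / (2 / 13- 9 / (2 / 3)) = -6643 / 67318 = -0.10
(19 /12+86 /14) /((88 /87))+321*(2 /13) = 166051 /2912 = 57.02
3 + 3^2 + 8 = 20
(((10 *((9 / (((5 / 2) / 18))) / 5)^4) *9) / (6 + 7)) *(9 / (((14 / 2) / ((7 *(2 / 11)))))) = 3570467226624 / 11171875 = 319594.27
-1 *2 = -2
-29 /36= -0.81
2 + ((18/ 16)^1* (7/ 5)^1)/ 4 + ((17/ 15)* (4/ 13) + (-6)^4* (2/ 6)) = 434.74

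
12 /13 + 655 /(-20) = -1655 /52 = -31.83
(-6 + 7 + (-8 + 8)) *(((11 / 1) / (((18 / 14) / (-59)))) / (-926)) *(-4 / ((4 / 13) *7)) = -1.01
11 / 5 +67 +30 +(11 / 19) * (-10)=8874 / 95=93.41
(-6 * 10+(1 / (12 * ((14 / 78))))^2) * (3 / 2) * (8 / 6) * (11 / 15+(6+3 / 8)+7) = -79352603 / 47040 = -1686.92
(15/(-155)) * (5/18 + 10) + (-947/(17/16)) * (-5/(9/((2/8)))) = 1164845/9486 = 122.80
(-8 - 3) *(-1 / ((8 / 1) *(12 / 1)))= 11 / 96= 0.11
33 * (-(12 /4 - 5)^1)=66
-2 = -2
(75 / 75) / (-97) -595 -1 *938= -1533.01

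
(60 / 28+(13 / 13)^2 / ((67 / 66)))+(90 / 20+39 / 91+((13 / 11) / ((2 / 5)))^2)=3810319 / 226996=16.79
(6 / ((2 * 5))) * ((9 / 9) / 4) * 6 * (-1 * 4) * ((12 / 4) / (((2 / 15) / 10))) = -810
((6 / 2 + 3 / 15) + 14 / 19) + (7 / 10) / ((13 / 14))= 5793 / 1235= 4.69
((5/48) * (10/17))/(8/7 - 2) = -175/2448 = -0.07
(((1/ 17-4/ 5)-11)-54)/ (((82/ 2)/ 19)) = -106172/ 3485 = -30.47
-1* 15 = -15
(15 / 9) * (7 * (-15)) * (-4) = 700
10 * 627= 6270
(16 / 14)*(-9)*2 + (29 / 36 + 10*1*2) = 59 / 252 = 0.23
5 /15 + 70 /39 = 83 /39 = 2.13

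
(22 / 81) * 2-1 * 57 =-4573 / 81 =-56.46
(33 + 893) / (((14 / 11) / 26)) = 132418 / 7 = 18916.86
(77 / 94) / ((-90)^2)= 77 / 761400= 0.00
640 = 640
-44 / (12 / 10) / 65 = -22 / 39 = -0.56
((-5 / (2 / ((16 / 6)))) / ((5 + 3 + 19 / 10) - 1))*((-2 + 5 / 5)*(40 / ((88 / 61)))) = 61000 / 2937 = 20.77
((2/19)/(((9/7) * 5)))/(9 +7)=7/6840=0.00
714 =714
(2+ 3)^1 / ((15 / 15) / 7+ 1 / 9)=315 / 16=19.69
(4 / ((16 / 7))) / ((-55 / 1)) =-7 / 220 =-0.03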